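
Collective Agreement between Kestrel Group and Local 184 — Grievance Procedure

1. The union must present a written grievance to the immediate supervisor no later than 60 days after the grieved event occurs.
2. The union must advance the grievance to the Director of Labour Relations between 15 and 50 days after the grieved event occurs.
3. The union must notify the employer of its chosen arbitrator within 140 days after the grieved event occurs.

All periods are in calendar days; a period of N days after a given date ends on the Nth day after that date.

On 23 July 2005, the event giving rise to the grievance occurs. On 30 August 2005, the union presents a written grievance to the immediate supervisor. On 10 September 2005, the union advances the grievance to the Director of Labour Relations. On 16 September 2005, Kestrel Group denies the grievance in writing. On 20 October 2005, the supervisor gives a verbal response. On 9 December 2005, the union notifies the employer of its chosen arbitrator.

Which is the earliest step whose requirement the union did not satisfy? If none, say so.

None — every step was satisfied

(1) due by 23 July 2005 + 60 days = 21 September 2005; 30 August 2005 is within that limit.
(2) the permitted window runs from 23 July 2005 + 15 = 7 August 2005 to 23 July 2005 + 50 = 11 September 2005; 10 September 2005 falls inside that range.
(3) due by 23 July 2005 + 140 days = 10 December 2005; 9 December 2005 is within that limit.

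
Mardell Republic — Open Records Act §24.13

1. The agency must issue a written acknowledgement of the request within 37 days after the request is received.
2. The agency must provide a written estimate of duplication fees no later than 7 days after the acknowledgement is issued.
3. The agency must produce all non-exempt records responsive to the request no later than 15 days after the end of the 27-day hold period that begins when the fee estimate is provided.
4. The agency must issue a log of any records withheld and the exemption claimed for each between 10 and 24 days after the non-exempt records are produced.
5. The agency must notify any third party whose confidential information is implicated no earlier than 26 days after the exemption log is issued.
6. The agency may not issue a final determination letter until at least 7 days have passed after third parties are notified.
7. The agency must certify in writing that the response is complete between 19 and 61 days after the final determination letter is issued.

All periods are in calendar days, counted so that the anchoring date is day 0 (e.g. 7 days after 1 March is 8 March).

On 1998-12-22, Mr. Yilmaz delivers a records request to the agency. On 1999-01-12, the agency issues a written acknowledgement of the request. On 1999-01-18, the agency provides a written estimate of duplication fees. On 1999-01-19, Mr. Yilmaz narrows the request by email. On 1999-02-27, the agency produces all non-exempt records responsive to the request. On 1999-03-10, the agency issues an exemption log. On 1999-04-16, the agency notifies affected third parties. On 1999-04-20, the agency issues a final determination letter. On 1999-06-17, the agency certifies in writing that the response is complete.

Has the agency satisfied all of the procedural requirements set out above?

Step 1 — counting 37 days from 1998-12-22 (when the request is received) gives a deadline of 1999-01-28; 1999-01-12 is within that limit.
Step 2 — counting 7 days from 1999-01-12 (when the acknowledgement is issued) gives a deadline of 1999-01-19; completed 1999-01-18, before the deadline.
Step 3 — counting 15 days from 1999-02-14 (end of the 27-day hold period, which began when the fee estimate is provided on 1999-01-18) gives a deadline of 1999-03-01; done 1999-02-27 — timely.
Step 4 — 10 and 24 days from 1999-02-27 (when the non-exempt records are produced) are 1999-03-09 and 1999-03-23 respectively; 1999-03-10 falls inside that range.
Step 5 — must wait 26 days from 1999-03-10 (when the exemption log is issued), so not before 1999-04-05; done 1999-04-16, after the minimum wait.
Step 6 — must wait 7 days from 1999-04-16 (when third parties are notified), so not before 1999-04-23; done 1999-04-20 — 3 days too early.
That is the first point of non-compliance.

No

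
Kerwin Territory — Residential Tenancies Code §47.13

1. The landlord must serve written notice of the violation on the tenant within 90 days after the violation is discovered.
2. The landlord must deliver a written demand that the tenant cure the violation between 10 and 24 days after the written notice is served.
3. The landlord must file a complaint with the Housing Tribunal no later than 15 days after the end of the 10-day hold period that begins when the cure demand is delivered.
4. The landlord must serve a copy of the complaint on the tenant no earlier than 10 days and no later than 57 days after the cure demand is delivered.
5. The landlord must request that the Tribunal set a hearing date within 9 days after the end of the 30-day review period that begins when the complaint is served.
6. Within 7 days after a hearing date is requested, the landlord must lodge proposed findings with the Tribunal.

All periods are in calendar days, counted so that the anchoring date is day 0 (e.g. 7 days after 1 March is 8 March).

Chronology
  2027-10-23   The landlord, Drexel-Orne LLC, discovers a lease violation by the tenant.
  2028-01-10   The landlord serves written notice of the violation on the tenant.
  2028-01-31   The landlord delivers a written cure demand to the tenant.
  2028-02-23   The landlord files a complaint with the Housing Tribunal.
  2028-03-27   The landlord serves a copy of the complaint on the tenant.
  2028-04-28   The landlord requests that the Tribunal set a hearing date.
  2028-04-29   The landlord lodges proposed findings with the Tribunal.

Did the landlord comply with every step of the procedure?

(1) due by 2027-10-23 + 90 days = 2028-01-21; completed 2028-01-10, before the deadline.
(2) the permitted window runs from 2028-01-10 + 10 = 2028-01-20 to 2028-01-10 + 24 = 2028-02-03; done 2028-01-31, which is between those dates.
(3) due by 2028-02-10 + 15 days = 2028-02-25; 2028-02-23 is within that limit.
(4) the permitted window runs from 2028-01-31 + 10 = 2028-02-10 to 2028-01-31 + 57 = 2028-03-28; done 2028-03-27, which is between those dates.
(5) due by 2028-04-26 + 9 days = 2028-05-05; completed 2028-04-28, before the deadline.
(6) due by 2028-04-28 + 7 days = 2028-05-05; done 2028-04-29 — timely.

Yes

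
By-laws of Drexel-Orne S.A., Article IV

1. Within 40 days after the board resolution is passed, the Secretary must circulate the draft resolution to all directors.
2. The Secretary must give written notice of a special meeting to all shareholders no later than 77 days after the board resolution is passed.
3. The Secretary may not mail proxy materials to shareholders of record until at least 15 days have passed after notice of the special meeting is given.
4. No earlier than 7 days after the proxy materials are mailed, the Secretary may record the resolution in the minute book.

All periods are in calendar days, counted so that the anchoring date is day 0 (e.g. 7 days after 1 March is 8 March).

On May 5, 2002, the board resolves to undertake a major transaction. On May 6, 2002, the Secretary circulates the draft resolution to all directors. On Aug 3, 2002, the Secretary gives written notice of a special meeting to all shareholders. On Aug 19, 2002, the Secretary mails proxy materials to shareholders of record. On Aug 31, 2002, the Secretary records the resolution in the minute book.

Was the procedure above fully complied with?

(1) due by May 5, 2002 + 40 days = Jun 14, 2002; done May 6, 2002 — timely.
(2) due by May 5, 2002 + 77 days = Jul 21, 2002; done Aug 3, 2002 — 13 days late.
That is the first point of non-compliance.

No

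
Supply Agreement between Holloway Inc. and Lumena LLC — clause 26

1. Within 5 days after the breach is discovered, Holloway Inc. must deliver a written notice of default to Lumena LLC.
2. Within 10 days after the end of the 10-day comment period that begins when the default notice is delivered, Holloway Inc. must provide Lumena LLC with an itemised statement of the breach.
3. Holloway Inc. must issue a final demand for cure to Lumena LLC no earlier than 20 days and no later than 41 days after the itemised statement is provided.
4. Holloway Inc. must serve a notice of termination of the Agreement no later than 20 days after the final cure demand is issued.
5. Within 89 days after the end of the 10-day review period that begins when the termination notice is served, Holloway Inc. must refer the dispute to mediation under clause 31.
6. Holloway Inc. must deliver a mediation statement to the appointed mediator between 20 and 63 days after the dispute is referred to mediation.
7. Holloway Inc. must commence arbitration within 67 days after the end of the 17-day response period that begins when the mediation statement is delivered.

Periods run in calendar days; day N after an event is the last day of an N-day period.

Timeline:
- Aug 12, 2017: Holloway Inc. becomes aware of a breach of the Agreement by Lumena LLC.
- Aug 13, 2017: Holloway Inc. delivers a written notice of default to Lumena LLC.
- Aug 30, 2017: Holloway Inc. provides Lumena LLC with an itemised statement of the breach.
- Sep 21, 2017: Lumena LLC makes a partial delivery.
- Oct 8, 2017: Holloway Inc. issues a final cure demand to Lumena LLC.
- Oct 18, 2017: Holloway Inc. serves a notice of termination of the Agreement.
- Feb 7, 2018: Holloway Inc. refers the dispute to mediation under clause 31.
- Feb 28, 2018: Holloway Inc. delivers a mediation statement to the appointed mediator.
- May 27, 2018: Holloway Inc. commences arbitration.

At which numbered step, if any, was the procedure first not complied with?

Step 1: 5 days after Aug 12, 2017 (when the breach is discovered) is Aug 17, 2017; done Aug 13, 2017 — timely.
Step 2: 10 days after Aug 23, 2017 (end of the 10-day comment period, which began when the default notice is delivered on Aug 13, 2017) is Sep 2, 2017; completed Aug 30, 2017, before the deadline.
Step 3: the window is 20–41 days after Aug 30, 2017 (when the itemised statement is provided), so Sep 19, 2017 through Oct 10, 2017; done Oct 8, 2017, which is between those dates.
Step 4: 20 days after Oct 8, 2017 (when the final cure demand is issued) is Oct 28, 2017; done Oct 18, 2017 — timely.
Step 5: 89 days after Oct 28, 2017 (end of the 10-day review period, which began when the termination notice is served on Oct 18, 2017) is Jan 25, 2018; not done until Feb 7, 2018, 13 days after the deadline.

Step 5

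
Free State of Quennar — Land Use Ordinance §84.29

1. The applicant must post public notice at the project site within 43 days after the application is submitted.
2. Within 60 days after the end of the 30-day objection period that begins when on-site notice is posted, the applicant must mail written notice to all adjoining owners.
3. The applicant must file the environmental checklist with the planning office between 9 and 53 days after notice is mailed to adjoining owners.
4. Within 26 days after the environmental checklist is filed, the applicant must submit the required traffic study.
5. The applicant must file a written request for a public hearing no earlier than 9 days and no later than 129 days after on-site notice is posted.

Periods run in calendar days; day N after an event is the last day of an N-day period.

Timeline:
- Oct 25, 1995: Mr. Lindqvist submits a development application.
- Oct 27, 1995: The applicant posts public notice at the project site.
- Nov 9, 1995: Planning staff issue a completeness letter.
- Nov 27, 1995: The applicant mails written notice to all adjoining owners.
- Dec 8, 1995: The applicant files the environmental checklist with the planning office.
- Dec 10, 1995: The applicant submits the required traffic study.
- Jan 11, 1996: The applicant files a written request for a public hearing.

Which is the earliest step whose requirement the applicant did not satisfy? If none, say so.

(1) due by Oct 25, 1995 + 43 days = Dec 7, 1995; done Oct 27, 1995 — timely.
(2) due by Nov 26, 1995 + 60 days = Jan 25, 1996; completed Nov 27, 1995, before the deadline.
(3) the permitted window runs from Nov 27, 1995 + 9 = Dec 6, 1995 to Nov 27, 1995 + 53 = Jan 19, 1996; Dec 8, 1995 falls inside that range.
(4) due by Dec 8, 1995 + 26 days = Jan 3, 1996; completed Dec 10, 1995, before the deadline.
(5) the permitted window runs from Oct 27, 1995 + 9 = Nov 5, 1995 to Oct 27, 1995 + 129 = Mar 4, 1996; done Jan 11, 1996, which is between those dates.

None — every step was satisfied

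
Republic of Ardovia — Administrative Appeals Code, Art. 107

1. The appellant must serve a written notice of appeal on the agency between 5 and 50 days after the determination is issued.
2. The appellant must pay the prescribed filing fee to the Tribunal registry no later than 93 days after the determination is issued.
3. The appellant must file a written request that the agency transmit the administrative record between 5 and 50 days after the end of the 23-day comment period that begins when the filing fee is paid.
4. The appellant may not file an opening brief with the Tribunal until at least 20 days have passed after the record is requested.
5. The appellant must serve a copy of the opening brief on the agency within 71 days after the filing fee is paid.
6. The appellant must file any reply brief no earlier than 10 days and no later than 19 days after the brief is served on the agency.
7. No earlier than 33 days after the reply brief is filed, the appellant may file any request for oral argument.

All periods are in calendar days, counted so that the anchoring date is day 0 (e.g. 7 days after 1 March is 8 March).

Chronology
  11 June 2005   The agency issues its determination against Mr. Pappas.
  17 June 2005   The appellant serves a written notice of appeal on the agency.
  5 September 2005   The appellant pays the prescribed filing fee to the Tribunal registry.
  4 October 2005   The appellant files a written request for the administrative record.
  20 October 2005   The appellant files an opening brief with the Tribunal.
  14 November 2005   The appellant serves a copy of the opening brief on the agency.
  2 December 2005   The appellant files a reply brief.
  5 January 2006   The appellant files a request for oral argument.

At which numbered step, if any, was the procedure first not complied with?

Step 1: the window is 5–50 days after 11 June 2005 (when the determination is issued), so 16 June 2005 through 31 July 2005; done 17 June 2005 — within the window.
Step 2: 93 days after 11 June 2005 (when the determination is issued) is 12 September 2005; done 5 September 2005 — timely.
Step 3: the window is 5–50 days after 28 September 2005 (end of the 23-day comment period, which began when the filing fee is paid on 5 September 2005), so 3 October 2005 through 17 November 2005; done 4 October 2005 — within the window.
Step 4: the earliest permitted date is 20 days after 4 October 2005 (when the record is requested), i.e. 24 October 2005; 20 October 2005 is 4 days before the earliest permitted date.
The analysis stops there.

Step 4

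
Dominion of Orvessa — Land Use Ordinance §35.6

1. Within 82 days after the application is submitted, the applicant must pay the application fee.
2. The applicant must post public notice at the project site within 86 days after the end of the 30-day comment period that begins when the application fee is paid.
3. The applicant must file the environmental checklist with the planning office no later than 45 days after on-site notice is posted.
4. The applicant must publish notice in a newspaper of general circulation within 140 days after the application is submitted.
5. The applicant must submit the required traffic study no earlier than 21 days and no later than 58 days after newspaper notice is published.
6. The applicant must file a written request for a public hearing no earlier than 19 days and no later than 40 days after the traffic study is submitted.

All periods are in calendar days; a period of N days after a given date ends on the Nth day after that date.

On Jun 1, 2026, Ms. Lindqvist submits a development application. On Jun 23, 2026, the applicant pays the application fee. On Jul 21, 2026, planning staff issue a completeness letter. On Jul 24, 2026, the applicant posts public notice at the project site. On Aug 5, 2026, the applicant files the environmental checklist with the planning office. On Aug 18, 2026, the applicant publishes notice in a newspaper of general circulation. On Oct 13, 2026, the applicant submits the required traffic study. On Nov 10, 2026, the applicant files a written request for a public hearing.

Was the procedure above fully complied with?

Step 1: 82 days after Jun 1, 2026 (when the application is submitted) is Aug 22, 2026; Jun 23, 2026 is within that limit.
Step 2: 86 days after Jul 23, 2026 (end of the 30-day comment period, which began when the application fee is paid on Jun 23, 2026) is Oct 17, 2026; Jul 24, 2026 is within that limit.
Step 3: 45 days after Jul 24, 2026 (when on-site notice is posted) is Sep 7, 2026; done Aug 5, 2026 — timely.
Step 4: 140 days after Jun 1, 2026 (when the application is submitted) is Oct 19, 2026; Aug 18, 2026 is within that limit.
Step 5: the window is 21–58 days after Aug 18, 2026 (when newspaper notice is published), so Sep 8, 2026 through Oct 15, 2026; Oct 13, 2026 falls inside that range.
Step 6: the window is 19–40 days after Oct 13, 2026 (when the traffic study is submitted), so Nov 1, 2026 through Nov 22, 2026; Nov 10, 2026 falls inside that range.

Yes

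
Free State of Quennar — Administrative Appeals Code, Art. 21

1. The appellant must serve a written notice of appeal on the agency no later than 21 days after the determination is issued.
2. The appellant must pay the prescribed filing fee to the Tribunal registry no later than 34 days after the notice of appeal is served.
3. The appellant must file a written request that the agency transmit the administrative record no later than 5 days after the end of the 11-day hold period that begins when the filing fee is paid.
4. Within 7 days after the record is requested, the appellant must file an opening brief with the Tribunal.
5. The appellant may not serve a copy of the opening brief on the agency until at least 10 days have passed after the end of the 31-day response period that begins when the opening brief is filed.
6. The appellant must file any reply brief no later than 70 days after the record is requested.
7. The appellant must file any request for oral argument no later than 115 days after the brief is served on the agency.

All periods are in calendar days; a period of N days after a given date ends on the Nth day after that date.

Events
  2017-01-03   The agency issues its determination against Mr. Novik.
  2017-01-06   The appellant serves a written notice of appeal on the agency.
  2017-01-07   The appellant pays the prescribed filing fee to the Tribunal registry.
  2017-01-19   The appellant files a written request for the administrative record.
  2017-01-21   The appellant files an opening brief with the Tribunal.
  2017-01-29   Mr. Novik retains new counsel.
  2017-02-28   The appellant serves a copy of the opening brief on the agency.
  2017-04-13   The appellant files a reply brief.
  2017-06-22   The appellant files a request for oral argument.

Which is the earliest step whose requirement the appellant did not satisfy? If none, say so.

Step 5

Step 1: 21 days after 2017-01-03 (when the determination is issued) is 2017-01-24; completed 2017-01-06, before the deadline.
Step 2: 34 days after 2017-01-06 (when the notice of appeal is served) is 2017-02-09; 2017-01-07 is within that limit.
Step 3: 5 days after 2017-01-18 (end of the 11-day hold period, which began when the filing fee is paid on 2017-01-07) is 2017-01-23; completed 2017-01-19, before the deadline.
Step 4: 7 days after 2017-01-19 (when the record is requested) is 2017-01-26; completed 2017-01-21, before the deadline.
Step 5: the earliest permitted date is 10 days after 2017-02-21 (end of the 31-day response period, which began when the opening brief is filed on 2017-01-21), i.e. 2017-03-03; 2017-02-28 is 3 days before the earliest permitted date.
Later steps need not be reached.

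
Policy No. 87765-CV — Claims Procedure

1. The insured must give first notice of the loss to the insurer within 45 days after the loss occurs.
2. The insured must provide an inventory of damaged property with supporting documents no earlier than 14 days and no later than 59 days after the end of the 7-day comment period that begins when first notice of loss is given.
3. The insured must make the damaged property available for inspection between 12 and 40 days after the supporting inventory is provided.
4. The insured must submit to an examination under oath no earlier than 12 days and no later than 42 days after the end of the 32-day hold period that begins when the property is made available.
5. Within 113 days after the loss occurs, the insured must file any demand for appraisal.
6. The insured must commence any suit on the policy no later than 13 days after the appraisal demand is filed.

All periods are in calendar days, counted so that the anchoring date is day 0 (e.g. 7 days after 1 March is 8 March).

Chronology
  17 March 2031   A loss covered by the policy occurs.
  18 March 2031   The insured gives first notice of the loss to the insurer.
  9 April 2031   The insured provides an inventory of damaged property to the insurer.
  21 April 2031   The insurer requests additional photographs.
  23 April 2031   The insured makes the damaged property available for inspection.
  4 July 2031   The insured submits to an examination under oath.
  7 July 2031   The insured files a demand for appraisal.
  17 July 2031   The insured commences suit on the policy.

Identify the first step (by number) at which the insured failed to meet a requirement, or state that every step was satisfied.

None — every step was satisfied

Step 1 — counting 45 days from 17 March 2031 (when the loss occurs) gives a deadline of 1 May 2031; done 18 March 2031 — timely.
Step 2 — 14 and 59 days from 25 March 2031 (end of the 7-day comment period, which began when first notice of loss is given on 18 March 2031) are 8 April 2031 and 23 May 2031 respectively; done 9 April 2031 — within the window.
Step 3 — 12 and 40 days from 9 April 2031 (when the supporting inventory is provided) are 21 April 2031 and 19 May 2031 respectively; done 23 April 2031, which is between those dates.
Step 4 — 12 and 42 days from 25 May 2031 (end of the 32-day hold period, which began when the property is made available on 23 April 2031) are 6 June 2031 and 6 July 2031 respectively; done 4 July 2031 — within the window.
Step 5 — counting 113 days from 17 March 2031 (when the loss occurs) gives a deadline of 8 July 2031; 7 July 2031 is within that limit.
Step 6 — counting 13 days from 7 July 2031 (when the appraisal demand is filed) gives a deadline of 20 July 2031; completed 17 July 2031, before the deadline.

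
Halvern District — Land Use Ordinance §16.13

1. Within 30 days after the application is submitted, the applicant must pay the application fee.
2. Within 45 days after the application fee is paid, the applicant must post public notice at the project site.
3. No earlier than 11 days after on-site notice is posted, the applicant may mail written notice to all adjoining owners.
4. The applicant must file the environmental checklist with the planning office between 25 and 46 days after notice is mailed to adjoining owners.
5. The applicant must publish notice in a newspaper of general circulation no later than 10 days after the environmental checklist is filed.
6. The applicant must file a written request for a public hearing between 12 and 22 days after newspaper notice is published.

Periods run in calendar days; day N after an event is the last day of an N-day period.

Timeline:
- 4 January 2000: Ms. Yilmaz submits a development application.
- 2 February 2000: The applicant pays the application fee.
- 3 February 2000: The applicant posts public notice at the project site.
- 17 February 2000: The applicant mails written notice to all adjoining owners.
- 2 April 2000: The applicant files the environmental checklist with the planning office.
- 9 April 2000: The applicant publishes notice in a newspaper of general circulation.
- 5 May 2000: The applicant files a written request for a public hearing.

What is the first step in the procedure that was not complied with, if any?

Step 6

Step 1: 30 days after 4 January 2000 (when the application is submitted) is 3 February 2000; done 2 February 2000 — timely.
Step 2: 45 days after 2 February 2000 (when the application fee is paid) is 18 March 2000; 3 February 2000 is within that limit.
Step 3: the earliest permitted date is 11 days after 3 February 2000 (when on-site notice is posted), i.e. 14 February 2000; done 17 February 2000 — permitted.
Step 4: the window is 25–46 days after 17 February 2000 (when notice is mailed to adjoining owners), so 13 March 2000 through 3 April 2000; done 2 April 2000, which is between those dates.
Step 5: 10 days after 2 April 2000 (when the environmental checklist is filed) is 12 April 2000; done 9 April 2000 — timely.
Step 6: the window is 12–22 days after 9 April 2000 (when newspaper notice is published), so 21 April 2000 through 1 May 2000; done 5 May 2000 — 4 days after the window closed.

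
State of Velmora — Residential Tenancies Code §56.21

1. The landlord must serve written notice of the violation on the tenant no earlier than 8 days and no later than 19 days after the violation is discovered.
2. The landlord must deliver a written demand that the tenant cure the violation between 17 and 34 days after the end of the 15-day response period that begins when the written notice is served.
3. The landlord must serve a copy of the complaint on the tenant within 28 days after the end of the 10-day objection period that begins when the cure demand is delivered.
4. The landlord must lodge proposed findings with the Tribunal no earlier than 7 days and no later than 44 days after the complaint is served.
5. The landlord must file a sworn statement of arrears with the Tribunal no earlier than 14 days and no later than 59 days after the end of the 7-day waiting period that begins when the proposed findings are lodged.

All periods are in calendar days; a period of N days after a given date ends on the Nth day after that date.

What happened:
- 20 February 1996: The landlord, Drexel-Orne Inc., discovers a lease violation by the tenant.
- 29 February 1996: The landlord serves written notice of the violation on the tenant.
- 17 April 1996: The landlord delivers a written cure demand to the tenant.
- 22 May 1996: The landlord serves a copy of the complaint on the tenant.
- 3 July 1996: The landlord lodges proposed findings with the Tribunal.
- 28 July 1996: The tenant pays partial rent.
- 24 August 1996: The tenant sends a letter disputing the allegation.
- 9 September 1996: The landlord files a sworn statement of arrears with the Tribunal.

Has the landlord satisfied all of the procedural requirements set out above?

No

(1) the permitted window runs from 20 February 1996 + 8 = 28 February 1996 to 20 February 1996 + 19 = 10 March 1996; done 29 February 1996, which is between those dates.
(2) the permitted window runs from 15 March 1996 + 17 = 1 April 1996 to 15 March 1996 + 34 = 18 April 1996; 17 April 1996 falls inside that range.
(3) due by 27 April 1996 + 28 days = 25 May 1996; 22 May 1996 is within that limit.
(4) the permitted window runs from 22 May 1996 + 7 = 29 May 1996 to 22 May 1996 + 44 = 5 July 1996; done 3 July 1996, which is between those dates.
(5) the permitted window runs from 10 July 1996 + 14 = 24 July 1996 to 10 July 1996 + 59 = 7 September 1996; 9 September 1996 is 2 days past the end of the window.
That is the first point of non-compliance.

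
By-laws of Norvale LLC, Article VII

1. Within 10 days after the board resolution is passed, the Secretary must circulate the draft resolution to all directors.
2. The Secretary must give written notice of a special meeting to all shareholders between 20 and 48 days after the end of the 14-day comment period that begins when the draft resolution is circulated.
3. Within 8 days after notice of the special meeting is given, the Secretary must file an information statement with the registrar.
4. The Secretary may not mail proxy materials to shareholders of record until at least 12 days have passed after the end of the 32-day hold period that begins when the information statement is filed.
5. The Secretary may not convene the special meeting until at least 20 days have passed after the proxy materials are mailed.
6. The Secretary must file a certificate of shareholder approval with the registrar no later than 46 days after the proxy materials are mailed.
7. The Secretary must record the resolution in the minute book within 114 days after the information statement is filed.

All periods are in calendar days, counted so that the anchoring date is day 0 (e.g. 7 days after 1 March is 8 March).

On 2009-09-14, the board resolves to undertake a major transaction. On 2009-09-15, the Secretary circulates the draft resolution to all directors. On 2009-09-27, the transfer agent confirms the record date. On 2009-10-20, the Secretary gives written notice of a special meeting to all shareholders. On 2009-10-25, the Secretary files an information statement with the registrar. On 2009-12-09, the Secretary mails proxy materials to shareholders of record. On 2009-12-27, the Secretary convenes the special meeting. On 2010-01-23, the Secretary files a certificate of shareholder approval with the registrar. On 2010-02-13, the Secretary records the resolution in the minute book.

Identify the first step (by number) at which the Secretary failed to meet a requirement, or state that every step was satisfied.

Step 5

Step 1 — counting 10 days from 2009-09-14 (when the board resolution is passed) gives a deadline of 2009-09-24; 2009-09-15 is within that limit.
Step 2 — 20 and 48 days from 2009-09-29 (end of the 14-day comment period, which began when the draft resolution is circulated on 2009-09-15) are 2009-10-19 and 2009-11-16 respectively; 2009-10-20 falls inside that range.
Step 3 — counting 8 days from 2009-10-20 (when notice of the special meeting is given) gives a deadline of 2009-10-28; completed 2009-10-25, before the deadline.
Step 4 — must wait 12 days from 2009-11-26 (end of the 32-day hold period, which began when the information statement is filed on 2009-10-25), so not before 2009-12-08; 2009-12-09 is on or after that date.
Step 5 — must wait 20 days from 2009-12-09 (when the proxy materials are mailed), so not before 2009-12-29; 2009-12-27 is 2 days before the earliest permitted date.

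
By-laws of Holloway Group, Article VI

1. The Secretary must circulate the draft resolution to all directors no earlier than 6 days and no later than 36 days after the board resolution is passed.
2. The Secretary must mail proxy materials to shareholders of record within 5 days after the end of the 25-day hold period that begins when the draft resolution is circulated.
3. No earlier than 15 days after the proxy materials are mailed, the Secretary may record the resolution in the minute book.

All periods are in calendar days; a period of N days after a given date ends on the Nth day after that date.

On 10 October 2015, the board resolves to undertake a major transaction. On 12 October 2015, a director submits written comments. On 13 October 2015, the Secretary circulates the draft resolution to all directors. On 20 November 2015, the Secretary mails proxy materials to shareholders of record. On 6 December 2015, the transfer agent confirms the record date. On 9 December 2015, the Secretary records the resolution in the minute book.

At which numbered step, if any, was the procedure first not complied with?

Step 1

Step 1 — 6 and 36 days from 10 October 2015 (when the board resolution is passed) are 16 October 2015 and 15 November 2015 respectively; 13 October 2015 is 3 days too early.
The procedure was therefore not followed at step 1.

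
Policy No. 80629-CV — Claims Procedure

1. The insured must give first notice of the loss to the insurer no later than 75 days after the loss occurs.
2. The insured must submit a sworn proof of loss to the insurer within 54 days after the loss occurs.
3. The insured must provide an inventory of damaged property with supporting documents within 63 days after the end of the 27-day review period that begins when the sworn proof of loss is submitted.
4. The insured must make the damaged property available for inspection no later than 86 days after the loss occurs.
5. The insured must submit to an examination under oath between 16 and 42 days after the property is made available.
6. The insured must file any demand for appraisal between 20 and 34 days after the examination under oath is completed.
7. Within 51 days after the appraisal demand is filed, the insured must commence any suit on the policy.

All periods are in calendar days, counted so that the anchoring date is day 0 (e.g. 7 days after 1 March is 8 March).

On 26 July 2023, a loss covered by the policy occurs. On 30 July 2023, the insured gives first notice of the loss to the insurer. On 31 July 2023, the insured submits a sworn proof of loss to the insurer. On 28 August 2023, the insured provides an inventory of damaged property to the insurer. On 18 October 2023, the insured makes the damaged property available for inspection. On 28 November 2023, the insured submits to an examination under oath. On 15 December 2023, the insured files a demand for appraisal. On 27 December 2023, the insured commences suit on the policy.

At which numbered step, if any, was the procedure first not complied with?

Step 1: 75 days after 26 July 2023 (when the loss occurs) is 9 October 2023; completed 30 July 2023, before the deadline.
Step 2: 54 days after 26 July 2023 (when the loss occurs) is 18 September 2023; 31 July 2023 is within that limit.
Step 3: 63 days after 27 August 2023 (end of the 27-day review period, which began when the sworn proof of loss is submitted on 31 July 2023) is 29 October 2023; 28 August 2023 is within that limit.
Step 4: 86 days after 26 July 2023 (when the loss occurs) is 20 October 2023; completed 18 October 2023, before the deadline.
Step 5: the window is 16–42 days after 18 October 2023 (when the property is made available), so 3 November 2023 through 29 November 2023; done 28 November 2023 — within the window.
Step 6: the window is 20–34 days after 28 November 2023 (when the examination under oath is completed), so 18 December 2023 through 1 January 2024; done 15 December 2023 — 3 days before the window opened.

Step 6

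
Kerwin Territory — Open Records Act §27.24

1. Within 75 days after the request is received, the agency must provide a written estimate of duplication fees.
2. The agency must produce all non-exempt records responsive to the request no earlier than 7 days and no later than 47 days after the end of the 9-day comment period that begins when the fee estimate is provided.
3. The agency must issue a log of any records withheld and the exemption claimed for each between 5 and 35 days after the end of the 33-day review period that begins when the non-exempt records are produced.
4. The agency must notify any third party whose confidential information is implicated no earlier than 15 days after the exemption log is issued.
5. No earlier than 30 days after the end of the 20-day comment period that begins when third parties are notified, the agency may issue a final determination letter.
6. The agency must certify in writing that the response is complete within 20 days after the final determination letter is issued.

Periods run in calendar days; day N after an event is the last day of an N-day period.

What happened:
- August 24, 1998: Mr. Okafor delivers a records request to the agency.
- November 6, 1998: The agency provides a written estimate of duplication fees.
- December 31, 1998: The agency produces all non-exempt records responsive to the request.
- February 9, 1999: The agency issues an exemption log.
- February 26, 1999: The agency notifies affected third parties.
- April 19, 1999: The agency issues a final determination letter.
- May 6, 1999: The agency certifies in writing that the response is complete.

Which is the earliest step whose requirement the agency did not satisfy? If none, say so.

(1) due by August 24, 1998 + 75 days = November 7, 1998; November 6, 1998 is within that limit.
(2) the permitted window runs from November 15, 1998 + 7 = November 22, 1998 to November 15, 1998 + 47 = January 1, 1999; done December 31, 1998 — within the window.
(3) the permitted window runs from February 2, 1999 + 5 = February 7, 1999 to February 2, 1999 + 35 = March 9, 1999; done February 9, 1999 — within the window.
(4) permitted from February 9, 1999 + 15 days = February 24, 1999 onward; done February 26, 1999, after the minimum wait.
(5) permitted from March 18, 1999 + 30 days = April 17, 1999 onward; done April 19, 1999 — permitted.
(6) due by April 19, 1999 + 20 days = May 9, 1999; completed May 6, 1999, before the deadline.

None — every step was satisfied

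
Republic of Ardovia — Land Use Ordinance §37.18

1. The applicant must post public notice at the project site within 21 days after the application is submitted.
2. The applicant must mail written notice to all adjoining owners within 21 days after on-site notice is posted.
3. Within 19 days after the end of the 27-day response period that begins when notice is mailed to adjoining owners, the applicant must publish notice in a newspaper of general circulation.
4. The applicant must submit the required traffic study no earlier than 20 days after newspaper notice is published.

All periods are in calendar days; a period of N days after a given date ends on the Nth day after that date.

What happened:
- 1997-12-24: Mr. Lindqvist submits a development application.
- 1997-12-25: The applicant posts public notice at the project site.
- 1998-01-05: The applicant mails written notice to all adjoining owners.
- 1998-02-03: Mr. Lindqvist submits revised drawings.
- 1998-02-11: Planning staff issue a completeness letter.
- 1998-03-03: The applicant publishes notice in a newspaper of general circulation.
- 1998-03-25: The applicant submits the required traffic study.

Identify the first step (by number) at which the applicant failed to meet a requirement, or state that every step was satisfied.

Step 1: 21 days after 1997-12-24 (when the application is submitted) is 1998-01-14; completed 1997-12-25, before the deadline.
Step 2: 21 days after 1997-12-25 (when on-site notice is posted) is 1998-01-15; completed 1998-01-05, before the deadline.
Step 3: 19 days after 1998-02-01 (end of the 27-day response period, which began when notice is mailed to adjoining owners on 1998-01-05) is 1998-02-20; done 1998-03-03 — 11 days late.
No need to go further; step 3 was not satisfied.

Step 3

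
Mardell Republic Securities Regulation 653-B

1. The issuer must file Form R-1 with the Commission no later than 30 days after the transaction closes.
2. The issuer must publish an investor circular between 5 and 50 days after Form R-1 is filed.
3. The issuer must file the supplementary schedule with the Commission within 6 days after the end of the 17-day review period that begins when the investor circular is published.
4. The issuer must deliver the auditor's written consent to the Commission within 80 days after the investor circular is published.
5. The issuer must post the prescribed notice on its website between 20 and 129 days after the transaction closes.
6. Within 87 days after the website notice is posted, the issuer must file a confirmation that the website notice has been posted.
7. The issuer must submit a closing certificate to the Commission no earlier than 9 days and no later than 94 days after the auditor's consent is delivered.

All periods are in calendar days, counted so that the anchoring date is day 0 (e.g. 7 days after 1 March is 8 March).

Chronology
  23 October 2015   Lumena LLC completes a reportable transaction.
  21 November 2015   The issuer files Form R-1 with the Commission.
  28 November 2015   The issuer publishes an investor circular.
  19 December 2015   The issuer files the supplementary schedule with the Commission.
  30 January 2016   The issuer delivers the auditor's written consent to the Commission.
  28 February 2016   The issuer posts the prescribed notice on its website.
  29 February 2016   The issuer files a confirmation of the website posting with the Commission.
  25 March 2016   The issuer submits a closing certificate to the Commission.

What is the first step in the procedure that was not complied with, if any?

(1) due by 23 October 2015 + 30 days = 22 November 2015; completed 21 November 2015, before the deadline.
(2) the permitted window runs from 21 November 2015 + 5 = 26 November 2015 to 21 November 2015 + 50 = 10 January 2016; 28 November 2015 falls inside that range.
(3) due by 15 December 2015 + 6 days = 21 December 2015; done 19 December 2015 — timely.
(4) due by 28 November 2015 + 80 days = 16 February 2016; completed 30 January 2016, before the deadline.
(5) the permitted window runs from 23 October 2015 + 20 = 12 November 2015 to 23 October 2015 + 129 = 29 February 2016; 28 February 2016 falls inside that range.
(6) due by 28 February 2016 + 87 days = 25 May 2016; 29 February 2016 is within that limit.
(7) the permitted window runs from 30 January 2016 + 9 = 8 February 2016 to 30 January 2016 + 94 = 3 May 2016; done 25 March 2016 — within the window.

None — every step was satisfied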